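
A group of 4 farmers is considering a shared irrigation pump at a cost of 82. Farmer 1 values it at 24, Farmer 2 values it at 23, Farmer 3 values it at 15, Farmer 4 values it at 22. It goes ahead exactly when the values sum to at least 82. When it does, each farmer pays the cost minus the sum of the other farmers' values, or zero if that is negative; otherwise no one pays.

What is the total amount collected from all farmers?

76

Total value 84 ≥ cost 82, so it is built.
Farmer 1: others sum to 60; max(0, 82 - 60) = 22.
Farmer 2: others sum to 61; max(0, 82 - 61) = 21.
Farmer 3: others sum to 69; max(0, 82 - 69) = 13.
Farmer 4: others sum to 62; max(0, 82 - 62) = 20.
Total collected = 22 + 21 + 13 + 20 = 76.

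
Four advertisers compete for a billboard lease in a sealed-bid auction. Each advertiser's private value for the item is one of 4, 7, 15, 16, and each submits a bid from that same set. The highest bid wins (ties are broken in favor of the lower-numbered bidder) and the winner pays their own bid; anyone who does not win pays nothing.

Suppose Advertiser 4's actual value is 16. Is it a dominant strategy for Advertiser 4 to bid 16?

Consider the case where Advertiser 1 bids 4, Advertiser 2 bids 4 and Advertiser 3 bids 4.
Truthful bid 16: wins, pays 16, utility 16 - 16 = 0.
Bid 7 instead: wins, pays 7, utility 16 - 7 = 9.
Since 9 > 0, bidding 7 is strictly better here, so truthful bidding is not dominant.

No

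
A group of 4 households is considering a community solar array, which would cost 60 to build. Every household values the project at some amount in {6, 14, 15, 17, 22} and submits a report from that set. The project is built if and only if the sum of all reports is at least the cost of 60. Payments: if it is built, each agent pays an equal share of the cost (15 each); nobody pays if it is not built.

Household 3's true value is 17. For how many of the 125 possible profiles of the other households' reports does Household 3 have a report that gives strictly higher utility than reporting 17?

16

Others report (6, 14, 22): truth gives 0; report 22 gives 2 > 0. Violating.
Others report (6, 15, 17): truth gives 0; report 22 gives 2 > 0. Violating.
Others report (6, 17, 15): truth gives 0; report 22 gives 2 > 0. Violating.
Others report (6, 17, 17): truth gives 0; report 22 gives 2 > 0. Violating.
Others report (6, 6, 6): truth gives 0; no alternative beats it.
Others report (6, 6, 14): truth gives 0; no alternative beats it.
(Checking all 125 profiles: 16 have a profitable deviation, 109 do not.)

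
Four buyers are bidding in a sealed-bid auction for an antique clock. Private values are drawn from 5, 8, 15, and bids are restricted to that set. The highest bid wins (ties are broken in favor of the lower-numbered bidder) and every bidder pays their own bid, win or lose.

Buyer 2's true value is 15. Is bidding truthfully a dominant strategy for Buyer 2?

Consider the case where Buyer 1 bids 5, Buyer 3 bids 5 and Buyer 4 bids 5.
Truthful bid 15: wins, pays 15, utility 15 - 15 = 0.
Bid 8 instead: wins, pays 8, utility 15 - 8 = 7.
Since 7 > 0, bidding 8 is strictly better here, so truthful bidding is not dominant.

No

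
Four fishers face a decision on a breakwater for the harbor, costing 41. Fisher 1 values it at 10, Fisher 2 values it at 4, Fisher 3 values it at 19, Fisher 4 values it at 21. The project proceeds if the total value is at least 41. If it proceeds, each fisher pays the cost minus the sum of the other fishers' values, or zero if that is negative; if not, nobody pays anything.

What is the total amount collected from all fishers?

Total value 54 ≥ cost 41, so it is built.
Fisher 1: others sum to 44; max(0, 41 - 44) = 0.
Fisher 2: others sum to 50; max(0, 41 - 50) = 0.
Fisher 3: others sum to 35; max(0, 41 - 35) = 6.
Fisher 4: others sum to 33; max(0, 41 - 33) = 8.
Total collected = 0 + 0 + 6 + 8 = 14.

14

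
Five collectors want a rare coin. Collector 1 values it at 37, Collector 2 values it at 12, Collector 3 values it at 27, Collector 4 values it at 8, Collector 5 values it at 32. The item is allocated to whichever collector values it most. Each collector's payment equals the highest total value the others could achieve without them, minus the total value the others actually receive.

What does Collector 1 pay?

Collector 1 has the highest value and receives the item.
Without Collector 1, the item would go to the next-highest value, 32, so the others could achieve 32.
With Collector 1 present and winning, the others receive nothing, so their total is 0.
Payment = 32 - 0 = 32.

32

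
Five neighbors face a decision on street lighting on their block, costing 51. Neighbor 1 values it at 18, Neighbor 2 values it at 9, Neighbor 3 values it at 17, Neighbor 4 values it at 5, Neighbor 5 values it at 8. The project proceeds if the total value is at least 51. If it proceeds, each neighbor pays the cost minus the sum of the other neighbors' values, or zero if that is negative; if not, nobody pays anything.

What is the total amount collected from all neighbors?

28

Total value 57 ≥ cost 51, so it is built.
Neighbor 1: others sum to 39; max(0, 51 - 39) = 12.
Neighbor 2: others sum to 48; max(0, 51 - 48) = 3.
Neighbor 3: others sum to 40; max(0, 51 - 40) = 11.
Neighbor 4: others sum to 52; max(0, 51 - 52) = 0.
Neighbor 5: others sum to 49; max(0, 51 - 49) = 2.
Total collected = 12 + 3 + 11 + 0 + 2 = 28.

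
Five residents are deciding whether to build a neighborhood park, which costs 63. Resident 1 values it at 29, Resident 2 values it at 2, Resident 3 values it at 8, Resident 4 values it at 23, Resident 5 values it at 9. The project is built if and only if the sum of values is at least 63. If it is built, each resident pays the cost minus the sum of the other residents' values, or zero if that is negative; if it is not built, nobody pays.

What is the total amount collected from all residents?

37

Total value 71 ≥ cost 63, so it is built.
Resident 1: others sum to 42; max(0, 63 - 42) = 21.
Resident 2: others sum to 69; max(0, 63 - 69) = 0.
Resident 3: others sum to 63; max(0, 63 - 63) = 0.
Resident 4: others sum to 48; max(0, 63 - 48) = 15.
Resident 5: others sum to 62; max(0, 63 - 62) = 1.
Total collected = 21 + 0 + 0 + 15 + 1 = 37.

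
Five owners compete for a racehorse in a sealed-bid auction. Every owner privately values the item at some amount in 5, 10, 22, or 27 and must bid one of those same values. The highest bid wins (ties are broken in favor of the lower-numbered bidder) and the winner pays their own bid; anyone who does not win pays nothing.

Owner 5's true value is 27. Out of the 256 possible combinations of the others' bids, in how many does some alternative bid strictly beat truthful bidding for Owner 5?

Others bid (5, 5, 5, 5): truth gives 0; bid 10 gives 17 > 0. Violating.
Others bid (5, 5, 5, 10): truth gives 0; bid 22 gives 5 > 0. Violating.
Others bid (5, 5, 10, 5): truth gives 0; bid 22 gives 5 > 0. Violating.
Others bid (5, 5, 10, 10): truth gives 0; bid 22 gives 5 > 0. Violating.
Others bid (5, 5, 5, 22): truth gives 0; no alternative beats it.
Others bid (5, 5, 5, 27): truth gives 0; no alternative beats it.
(Checking all 256 profiles: 16 have a profitable deviation, 240 do not.)

16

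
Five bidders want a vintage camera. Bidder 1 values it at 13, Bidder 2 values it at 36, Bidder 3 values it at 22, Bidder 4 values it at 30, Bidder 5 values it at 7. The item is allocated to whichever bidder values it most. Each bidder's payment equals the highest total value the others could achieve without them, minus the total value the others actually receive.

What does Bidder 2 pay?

Bidder 2 has the highest value and receives the item.
Without Bidder 2, the item would go to the next-highest value, 30, so the others could achieve 30.
With Bidder 2 present and winning, the others receive nothing, so their total is 0.
Payment = 30 - 0 = 30.

30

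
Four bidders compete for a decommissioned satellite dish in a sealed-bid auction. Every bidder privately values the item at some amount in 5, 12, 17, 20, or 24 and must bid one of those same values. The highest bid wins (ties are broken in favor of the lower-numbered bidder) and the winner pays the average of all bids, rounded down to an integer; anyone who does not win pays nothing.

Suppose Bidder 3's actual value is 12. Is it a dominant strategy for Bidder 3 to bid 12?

No

Consider the case where Bidder 1 bids 5, Bidder 2 bids 5 and Bidder 4 bids 17.
Truthful bid 12: loses, pays 0, utility 0.
Bid 17 instead: wins, pays 11, utility 12 - 11 = 1.
Since 1 > 0, bidding 17 is strictly better here, so truthful bidding is not dominant.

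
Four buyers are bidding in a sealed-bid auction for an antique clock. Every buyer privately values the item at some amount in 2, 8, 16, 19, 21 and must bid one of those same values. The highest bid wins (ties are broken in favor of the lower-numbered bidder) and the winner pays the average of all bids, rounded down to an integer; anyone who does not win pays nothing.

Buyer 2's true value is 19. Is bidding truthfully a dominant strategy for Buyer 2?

Consider the case where Buyer 1 bids 2, Buyer 3 bids 2 and Buyer 4 bids 2.
Truthful bid 19: wins, pays 6, utility 19 - 6 = 13.
Bid 8 instead: wins, pays 3, utility 19 - 3 = 16.
Since 16 > 13, bidding 8 is strictly better here, so truthful bidding is not dominant.

No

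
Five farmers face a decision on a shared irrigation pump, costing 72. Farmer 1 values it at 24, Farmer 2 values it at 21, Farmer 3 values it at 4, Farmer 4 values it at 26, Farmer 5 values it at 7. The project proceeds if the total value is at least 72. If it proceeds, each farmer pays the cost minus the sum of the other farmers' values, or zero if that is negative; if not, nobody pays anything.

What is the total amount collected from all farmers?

41

Total value 82 ≥ cost 72, so it is built.
Farmer 1: others sum to 58; max(0, 72 - 58) = 14.
Farmer 2: others sum to 61; max(0, 72 - 61) = 11.
Farmer 3: others sum to 78; max(0, 72 - 78) = 0.
Farmer 4: others sum to 56; max(0, 72 - 56) = 16.
Farmer 5: others sum to 75; max(0, 72 - 75) = 0.
Total collected = 14 + 11 + 0 + 16 + 0 = 41.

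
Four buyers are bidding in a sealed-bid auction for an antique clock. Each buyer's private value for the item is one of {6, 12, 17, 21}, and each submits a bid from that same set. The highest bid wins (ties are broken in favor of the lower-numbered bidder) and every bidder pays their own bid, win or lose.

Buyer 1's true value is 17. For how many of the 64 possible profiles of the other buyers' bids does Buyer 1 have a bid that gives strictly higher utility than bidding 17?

45

Others bid (6, 6, 6): truth gives 0; bid 6 gives 11 > 0. Violating.
Others bid (6, 6, 12): truth gives 0; bid 12 gives 5 > 0. Violating.
Others bid (6, 6, 21): truth gives -17; bid 21 gives -4 > -17. Violating.
Others bid (6, 12, 6): truth gives 0; bid 12 gives 5 > 0. Violating.
Others bid (6, 6, 17): truth gives 0; no alternative beats it.
Others bid (6, 12, 17): truth gives 0; no alternative beats it.
(Checking all 64 profiles: 45 have a profitable deviation, 19 do not.)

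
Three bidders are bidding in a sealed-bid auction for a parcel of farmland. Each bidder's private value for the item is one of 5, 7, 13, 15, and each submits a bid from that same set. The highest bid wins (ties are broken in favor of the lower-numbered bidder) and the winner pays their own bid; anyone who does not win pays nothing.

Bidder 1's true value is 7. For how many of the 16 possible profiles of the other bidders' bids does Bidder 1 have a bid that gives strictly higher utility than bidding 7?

1

Others bid (5, 5): truth gives 0; bid 5 gives 2 > 0. Violating.
Others bid (5, 7): truth gives 0; no alternative beats it.
Others bid (5, 13): truth gives 0; no alternative beats it.
(Checking all 16 profiles: 1 has a profitable deviation, 15 do not.)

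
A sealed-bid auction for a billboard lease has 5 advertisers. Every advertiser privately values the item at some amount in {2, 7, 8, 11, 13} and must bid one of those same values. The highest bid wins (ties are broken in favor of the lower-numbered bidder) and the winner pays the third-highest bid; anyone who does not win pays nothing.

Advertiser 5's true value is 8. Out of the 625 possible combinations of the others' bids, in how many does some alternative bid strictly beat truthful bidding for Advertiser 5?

64

Others bid (2, 2, 2, 8): truth gives 0; bid 11 gives 6 > 0. Violating.
Others bid (2, 2, 2, 11): truth gives 0; bid 13 gives 6 > 0. Violating.
Others bid (2, 2, 7, 8): truth gives 0; bid 11 gives 1 > 0. Violating.
Others bid (2, 2, 7, 11): truth gives 0; bid 13 gives 1 > 0. Violating.
Others bid (2, 2, 2, 2): truth gives 6; no alternative beats it.
Others bid (2, 2, 2, 7): truth gives 6; no alternative beats it.
(Checking all 625 profiles: 64 have a profitable deviation, 561 do not.)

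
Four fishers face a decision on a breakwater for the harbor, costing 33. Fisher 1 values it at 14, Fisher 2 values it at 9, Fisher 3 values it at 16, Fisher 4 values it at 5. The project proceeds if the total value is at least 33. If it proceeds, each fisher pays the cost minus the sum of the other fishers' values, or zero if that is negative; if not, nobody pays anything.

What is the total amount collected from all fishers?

Total value 44 ≥ cost 33, so it is built.
Fisher 1: others sum to 30; max(0, 33 - 30) = 3.
Fisher 2: others sum to 35; max(0, 33 - 35) = 0.
Fisher 3: others sum to 28; max(0, 33 - 28) = 5.
Fisher 4: others sum to 39; max(0, 33 - 39) = 0.
Total collected = 3 + 0 + 5 + 0 = 8.

8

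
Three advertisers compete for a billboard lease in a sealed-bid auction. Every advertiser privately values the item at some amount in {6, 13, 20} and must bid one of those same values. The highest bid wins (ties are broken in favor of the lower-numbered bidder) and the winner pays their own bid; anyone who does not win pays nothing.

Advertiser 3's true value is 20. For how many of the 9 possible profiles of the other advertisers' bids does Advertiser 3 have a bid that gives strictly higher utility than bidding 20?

Others bid (6, 6): truth gives 0; bid 13 gives 7 > 0. Violating.
Others bid (6, 13): truth gives 0; no alternative beats it.
Others bid (6, 20): truth gives 0; no alternative beats it.
(Checking all 9 profiles: 1 has a profitable deviation, 8 do not.)

1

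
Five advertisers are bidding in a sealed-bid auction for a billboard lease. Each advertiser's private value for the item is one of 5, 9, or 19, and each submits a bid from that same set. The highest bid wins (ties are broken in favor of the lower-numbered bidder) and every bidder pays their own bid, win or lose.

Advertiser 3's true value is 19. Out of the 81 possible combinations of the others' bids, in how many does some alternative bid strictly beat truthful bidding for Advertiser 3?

Others bid (5, 5, 5, 5): truth gives 0; bid 9 gives 10 > 0. Violating.
Others bid (5, 5, 5, 9): truth gives 0; bid 9 gives 10 > 0. Violating.
Others bid (5, 5, 9, 5): truth gives 0; bid 9 gives 10 > 0. Violating.
Others bid (5, 5, 9, 9): truth gives 0; bid 9 gives 10 > 0. Violating.
Others bid (5, 5, 5, 19): truth gives 0; no alternative beats it.
Others bid (5, 5, 9, 19): truth gives 0; no alternative beats it.
(Checking all 81 profiles: 49 have a profitable deviation, 32 do not.)

49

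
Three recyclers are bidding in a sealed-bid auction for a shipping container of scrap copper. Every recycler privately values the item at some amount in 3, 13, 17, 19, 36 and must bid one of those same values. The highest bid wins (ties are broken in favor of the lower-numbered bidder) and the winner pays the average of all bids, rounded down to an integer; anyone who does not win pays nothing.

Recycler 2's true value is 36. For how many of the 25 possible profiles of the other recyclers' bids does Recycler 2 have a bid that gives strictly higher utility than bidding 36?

Others bid (3, 3): truth gives 22; bid 13 gives 30 > 22. Violating.
Others bid (3, 13): truth gives 19; bid 13 gives 27 > 19. Violating.
Others bid (3, 17): truth gives 18; bid 17 gives 24 > 18. Violating.
Others bid (3, 19): truth gives 17; bid 19 gives 23 > 17. Violating.
Others bid (3, 36): truth gives 11; no alternative beats it.
Others bid (13, 36): truth gives 8; no alternative beats it.
(Checking all 25 profiles: 12 have a profitable deviation, 13 do not.)

12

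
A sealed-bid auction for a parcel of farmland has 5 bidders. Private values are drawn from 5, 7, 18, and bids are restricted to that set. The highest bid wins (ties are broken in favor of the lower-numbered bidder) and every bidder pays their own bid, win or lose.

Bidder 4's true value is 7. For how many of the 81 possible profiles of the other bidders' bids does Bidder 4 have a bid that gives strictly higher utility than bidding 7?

Others bid (5, 5, 5, 18): truth gives -7; bid 5 gives -5 > -7. Violating.
Others bid (5, 5, 7, 5): truth gives -7; bid 5 gives -5 > -7. Violating.
Others bid (5, 5, 7, 7): truth gives -7; bid 5 gives -5 > -7. Violating.
Others bid (5, 5, 7, 18): truth gives -7; bid 5 gives -5 > -7. Violating.
Others bid (5, 5, 5, 5): truth gives 0; no alternative beats it.
Others bid (5, 5, 5, 7): truth gives 0; no alternative beats it.
(Checking all 81 profiles: 79 have a profitable deviation, 2 do not.)

79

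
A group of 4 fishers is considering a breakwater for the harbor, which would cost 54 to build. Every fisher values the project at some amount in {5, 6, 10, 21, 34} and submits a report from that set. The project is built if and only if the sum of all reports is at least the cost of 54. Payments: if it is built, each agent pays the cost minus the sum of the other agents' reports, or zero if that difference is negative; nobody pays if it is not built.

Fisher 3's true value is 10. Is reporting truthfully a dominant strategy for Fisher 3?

Yes

Check each profile of the others' reports and compare truth against every alternative report.
Others report (5, 21, 34): truth gives 10, best alternative gives 10.
Others report (5, 34, 21): truth gives 10, best alternative gives 10.
Others report (5, 34, 34): truth gives 10, best alternative gives 10.
Others report (6, 21, 34): truth gives 10, best alternative gives 10.
Others report (6, 34, 21): truth gives 10, best alternative gives 10.
Others report (6, 34, 34): truth gives 10, best alternative gives 10.
(Remaining 119 profiles checked similarly; truth is weakly best in each.)
In every case the truthful report is at least as good as any alternative, so it is a dominant strategy.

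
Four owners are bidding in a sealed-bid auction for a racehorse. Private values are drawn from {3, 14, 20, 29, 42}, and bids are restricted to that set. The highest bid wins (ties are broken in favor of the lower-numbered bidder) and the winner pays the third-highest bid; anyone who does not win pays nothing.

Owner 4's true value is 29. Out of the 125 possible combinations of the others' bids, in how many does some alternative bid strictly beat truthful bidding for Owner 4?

27

Others bid (3, 3, 29): truth gives 0; bid 42 gives 26 > 0. Violating.
Others bid (3, 14, 29): truth gives 0; bid 42 gives 15 > 0. Violating.
Others bid (3, 20, 29): truth gives 0; bid 42 gives 9 > 0. Violating.
Others bid (3, 29, 3): truth gives 0; bid 42 gives 26 > 0. Violating.
Others bid (3, 3, 3): truth gives 26; no alternative beats it.
Others bid (3, 3, 14): truth gives 26; no alternative beats it.
(Checking all 125 profiles: 27 have a profitable deviation, 98 do not.)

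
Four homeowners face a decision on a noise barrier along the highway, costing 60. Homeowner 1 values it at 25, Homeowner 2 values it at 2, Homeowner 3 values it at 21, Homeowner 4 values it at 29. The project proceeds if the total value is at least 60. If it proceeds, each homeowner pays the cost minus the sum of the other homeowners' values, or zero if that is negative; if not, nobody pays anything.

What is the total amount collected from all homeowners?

24

Total value 77 ≥ cost 60, so it is built.
Homeowner 1: others sum to 52; max(0, 60 - 52) = 8.
Homeowner 2: others sum to 75; max(0, 60 - 75) = 0.
Homeowner 3: others sum to 56; max(0, 60 - 56) = 4.
Homeowner 4: others sum to 48; max(0, 60 - 48) = 12.
Total collected = 8 + 0 + 4 + 12 = 24.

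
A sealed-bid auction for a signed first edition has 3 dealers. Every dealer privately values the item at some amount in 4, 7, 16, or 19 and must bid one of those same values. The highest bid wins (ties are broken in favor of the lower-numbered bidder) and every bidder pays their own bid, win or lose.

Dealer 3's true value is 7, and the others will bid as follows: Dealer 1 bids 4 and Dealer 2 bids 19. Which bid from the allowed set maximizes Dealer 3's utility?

Bid 4: loses but pays 4, utility -4.
Bid 7: loses but pays 7, utility -7.
Bid 16: loses but pays 16, utility -16.
Bid 19: loses but pays 19, utility -19.
The best choice is 4 with utility -4.

4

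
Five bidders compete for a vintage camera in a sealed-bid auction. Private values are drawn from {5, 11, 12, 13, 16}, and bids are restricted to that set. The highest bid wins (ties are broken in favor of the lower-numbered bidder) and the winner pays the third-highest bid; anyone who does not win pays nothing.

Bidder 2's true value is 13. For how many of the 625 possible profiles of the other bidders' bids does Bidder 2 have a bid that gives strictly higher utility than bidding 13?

Others bid (5, 5, 5, 16): truth gives 0; bid 16 gives 8 > 0. Violating.
Others bid (5, 5, 11, 16): truth gives 0; bid 16 gives 2 > 0. Violating.
Others bid (5, 5, 12, 16): truth gives 0; bid 16 gives 1 > 0. Violating.
Others bid (5, 5, 16, 5): truth gives 0; bid 16 gives 8 > 0. Violating.
Others bid (5, 5, 5, 5): truth gives 8; no alternative beats it.
Others bid (5, 5, 5, 11): truth gives 8; no alternative beats it.
(Checking all 625 profiles: 108 have a profitable deviation, 517 do not.)

108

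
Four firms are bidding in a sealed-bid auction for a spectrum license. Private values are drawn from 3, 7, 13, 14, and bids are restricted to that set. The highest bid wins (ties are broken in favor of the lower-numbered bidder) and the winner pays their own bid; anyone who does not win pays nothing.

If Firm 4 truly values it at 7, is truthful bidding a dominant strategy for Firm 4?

Check each profile of the others' bids and compare truth against every alternative bid.
Others bid (3, 3, 3): truth gives 0, best alternative gives 0.
Others bid (3, 3, 7): truth gives 0, best alternative gives 0.
Others bid (3, 3, 13): truth gives 0, best alternative gives 0.
Others bid (3, 3, 14): truth gives 0, best alternative gives 0.
Others bid (3, 7, 3): truth gives 0, best alternative gives 0.
Others bid (3, 7, 7): truth gives 0, best alternative gives 0.
(Remaining 58 profiles checked similarly; truth is weakly best in each.)
In every case the truthful bid is at least as good as any alternative, so it is a dominant strategy.

Yes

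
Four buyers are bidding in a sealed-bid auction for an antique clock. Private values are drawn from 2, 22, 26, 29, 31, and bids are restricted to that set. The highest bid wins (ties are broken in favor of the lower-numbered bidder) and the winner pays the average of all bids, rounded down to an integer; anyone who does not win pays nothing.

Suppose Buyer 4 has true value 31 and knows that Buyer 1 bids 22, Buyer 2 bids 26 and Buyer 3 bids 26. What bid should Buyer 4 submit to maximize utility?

29

Bid 2: loses, pays 0, utility 0.
Bid 22: loses, pays 0, utility 0.
Bid 26: loses, pays 0, utility 0.
Bid 29: wins, pays 25, utility 31 - 25 = 6.
Bid 31: wins, pays 26, utility 31 - 26 = 5.
The best choice is 29 with utility 6.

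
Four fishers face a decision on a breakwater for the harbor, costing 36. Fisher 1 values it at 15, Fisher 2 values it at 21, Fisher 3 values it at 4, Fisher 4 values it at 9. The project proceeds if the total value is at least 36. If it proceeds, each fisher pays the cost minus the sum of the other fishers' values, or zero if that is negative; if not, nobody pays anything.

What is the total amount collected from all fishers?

Total value 49 ≥ cost 36, so it is built.
Fisher 1: others sum to 34; max(0, 36 - 34) = 2.
Fisher 2: others sum to 28; max(0, 36 - 28) = 8.
Fisher 3: others sum to 45; max(0, 36 - 45) = 0.
Fisher 4: others sum to 40; max(0, 36 - 40) = 0.
Total collected = 2 + 8 + 0 + 0 = 10.

10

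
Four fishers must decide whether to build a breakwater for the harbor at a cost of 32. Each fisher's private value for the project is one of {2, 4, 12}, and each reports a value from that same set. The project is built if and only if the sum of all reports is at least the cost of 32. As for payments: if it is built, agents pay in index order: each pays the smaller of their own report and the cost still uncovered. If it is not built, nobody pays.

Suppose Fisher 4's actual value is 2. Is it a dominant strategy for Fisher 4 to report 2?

Check each profile of the others' reports and compare truth against every alternative report.
Others report (4, 12, 12): truth gives 0, best alternative gives -2.
Others report (12, 4, 12): truth gives 0, best alternative gives -2.
Others report (12, 12, 4): truth gives 0, best alternative gives -2.
Others report (12, 12, 12): truth gives 2, best alternative gives 2.
Others report (2, 2, 2): truth gives 0, best alternative gives 0.
Others report (2, 2, 4): truth gives 0, best alternative gives 0.
(Remaining 21 profiles checked similarly; truth is weakly best in each.)
In every case the truthful report is at least as good as any alternative, so it is a dominant strategy.

Yes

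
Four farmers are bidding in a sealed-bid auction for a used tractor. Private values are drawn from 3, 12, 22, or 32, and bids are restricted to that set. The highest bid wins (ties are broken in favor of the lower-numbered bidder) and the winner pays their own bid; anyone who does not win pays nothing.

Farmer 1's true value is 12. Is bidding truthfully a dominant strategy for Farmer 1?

Consider the case where Farmer 2 bids 3, Farmer 3 bids 3 and Farmer 4 bids 3.
Truthful bid 12: wins, pays 12, utility 12 - 12 = 0.
Bid 3 instead: wins, pays 3, utility 12 - 3 = 9.
Since 9 > 0, bidding 3 is strictly better here, so truthful bidding is not dominant.

No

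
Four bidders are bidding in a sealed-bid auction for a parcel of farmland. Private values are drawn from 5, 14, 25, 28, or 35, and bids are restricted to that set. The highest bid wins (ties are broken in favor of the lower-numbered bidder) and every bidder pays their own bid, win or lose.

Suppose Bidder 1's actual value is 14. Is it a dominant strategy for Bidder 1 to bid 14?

No

Consider the case where Bidder 2 bids 5, Bidder 3 bids 5 and Bidder 4 bids 5.
Truthful bid 14: wins, pays 14, utility 14 - 14 = 0.
Bid 5 instead: wins, pays 5, utility 14 - 5 = 9.
Since 9 > 0, bidding 5 is strictly better here, so truthful bidding is not dominant.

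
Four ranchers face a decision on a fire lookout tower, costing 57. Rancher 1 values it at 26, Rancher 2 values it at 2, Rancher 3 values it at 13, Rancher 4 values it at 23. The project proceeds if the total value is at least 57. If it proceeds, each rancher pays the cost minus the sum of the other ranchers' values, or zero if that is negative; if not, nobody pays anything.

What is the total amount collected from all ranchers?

41

Total value 64 ≥ cost 57, so it is built.
Rancher 1: others sum to 38; max(0, 57 - 38) = 19.
Rancher 2: others sum to 62; max(0, 57 - 62) = 0.
Rancher 3: others sum to 51; max(0, 57 - 51) = 6.
Rancher 4: others sum to 41; max(0, 57 - 41) = 16.
Total collected = 19 + 0 + 6 + 16 = 41.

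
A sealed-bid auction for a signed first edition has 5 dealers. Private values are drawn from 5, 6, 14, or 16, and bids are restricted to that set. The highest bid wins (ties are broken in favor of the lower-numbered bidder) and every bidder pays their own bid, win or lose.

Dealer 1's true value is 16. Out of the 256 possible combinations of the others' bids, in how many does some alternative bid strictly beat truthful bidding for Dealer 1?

Others bid (5, 5, 5, 5): truth gives 0; bid 5 gives 11 > 0. Violating.
Others bid (5, 5, 5, 6): truth gives 0; bid 6 gives 10 > 0. Violating.
Others bid (5, 5, 5, 14): truth gives 0; bid 14 gives 2 > 0. Violating.
Others bid (5, 5, 6, 5): truth gives 0; bid 6 gives 10 > 0. Violating.
Others bid (5, 5, 5, 16): truth gives 0; no alternative beats it.
Others bid (5, 5, 6, 16): truth gives 0; no alternative beats it.
(Checking all 256 profiles: 81 have a profitable deviation, 175 do not.)

81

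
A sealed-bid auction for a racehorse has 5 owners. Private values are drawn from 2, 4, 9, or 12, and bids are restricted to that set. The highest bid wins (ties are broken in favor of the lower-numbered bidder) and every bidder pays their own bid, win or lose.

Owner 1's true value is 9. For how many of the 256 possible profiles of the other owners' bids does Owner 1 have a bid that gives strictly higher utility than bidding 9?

Others bid (2, 2, 2, 2): truth gives 0; bid 2 gives 7 > 0. Violating.
Others bid (2, 2, 2, 4): truth gives 0; bid 4 gives 5 > 0. Violating.
Others bid (2, 2, 2, 12): truth gives -9; bid 2 gives -2 > -9. Violating.
Others bid (2, 2, 4, 2): truth gives 0; bid 4 gives 5 > 0. Violating.
Others bid (2, 2, 2, 9): truth gives 0; no alternative beats it.
Others bid (2, 2, 4, 9): truth gives 0; no alternative beats it.
(Checking all 256 profiles: 191 have a profitable deviation, 65 do not.)

191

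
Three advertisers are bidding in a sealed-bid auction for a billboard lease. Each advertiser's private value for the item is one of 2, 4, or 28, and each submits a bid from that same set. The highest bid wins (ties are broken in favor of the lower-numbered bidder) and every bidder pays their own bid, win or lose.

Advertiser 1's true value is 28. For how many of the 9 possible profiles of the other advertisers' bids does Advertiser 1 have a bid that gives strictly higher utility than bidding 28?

Others bid (2, 2): truth gives 0; bid 2 gives 26 > 0. Violating.
Others bid (2, 4): truth gives 0; bid 4 gives 24 > 0. Violating.
Others bid (4, 2): truth gives 0; bid 4 gives 24 > 0. Violating.
Others bid (4, 4): truth gives 0; bid 4 gives 24 > 0. Violating.
Others bid (2, 28): truth gives 0; no alternative beats it.
Others bid (4, 28): truth gives 0; no alternative beats it.
(Checking all 9 profiles: 4 have a profitable deviation, 5 do not.)

4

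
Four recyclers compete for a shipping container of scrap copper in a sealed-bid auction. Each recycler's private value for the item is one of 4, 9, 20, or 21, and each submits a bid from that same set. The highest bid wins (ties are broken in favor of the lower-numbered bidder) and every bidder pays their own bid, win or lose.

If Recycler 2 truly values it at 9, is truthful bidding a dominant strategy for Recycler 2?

No

Consider the case where Recycler 1 bids 4, Recycler 3 bids 4 and Recycler 4 bids 20.
Truthful bid 9: loses but pays 9, utility -9.
Bid 4 instead: loses but pays 4, utility -4.
Since -4 > -9, bidding 4 is strictly better here, so truthful bidding is not dominant.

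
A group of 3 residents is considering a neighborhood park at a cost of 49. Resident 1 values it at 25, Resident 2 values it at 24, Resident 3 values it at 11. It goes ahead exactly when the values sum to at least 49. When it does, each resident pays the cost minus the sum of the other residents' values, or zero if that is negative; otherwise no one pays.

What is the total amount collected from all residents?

Total value 60 ≥ cost 49, so it is built.
Resident 1: others sum to 35; max(0, 49 - 35) = 14.
Resident 2: others sum to 36; max(0, 49 - 36) = 13.
Resident 3: others sum to 49; max(0, 49 - 49) = 0.
Total collected = 14 + 13 + 0 = 27.

27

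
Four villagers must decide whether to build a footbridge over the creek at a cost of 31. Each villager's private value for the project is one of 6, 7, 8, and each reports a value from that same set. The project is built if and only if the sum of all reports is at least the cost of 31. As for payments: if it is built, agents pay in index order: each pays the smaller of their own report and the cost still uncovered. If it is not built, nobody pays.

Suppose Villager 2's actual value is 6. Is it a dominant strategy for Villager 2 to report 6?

Yes

Check each profile of the others' reports and compare truth against every alternative report.
Others report (8, 8, 8): truth gives 0, best alternative gives -1.
Others report (6, 6, 6): truth gives 0, best alternative gives 0.
Others report (6, 6, 7): truth gives 0, best alternative gives 0.
Others report (6, 6, 8): truth gives 0, best alternative gives 0.
Others report (6, 7, 6): truth gives 0, best alternative gives 0.
Others report (6, 7, 7): truth gives 0, best alternative gives 0.
(Remaining 21 profiles checked similarly; truth is weakly best in each.)
In every case the truthful report is at least as good as any alternative, so it is a dominant strategy.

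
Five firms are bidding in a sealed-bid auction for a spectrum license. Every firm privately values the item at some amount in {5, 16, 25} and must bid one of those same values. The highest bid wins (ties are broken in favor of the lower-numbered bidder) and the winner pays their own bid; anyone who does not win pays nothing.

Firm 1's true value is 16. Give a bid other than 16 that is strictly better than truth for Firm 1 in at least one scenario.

5

Suppose Firm 2 bids 5, Firm 3 bids 5, Firm 4 bids 5 and Firm 5 bids 5.
Bid 16: wins, pays 16, utility 16 - 16 = 0.
Bid 5: wins, pays 5, utility 16 - 5 = 11.
So bidding 5 beats truth here (11 > 0).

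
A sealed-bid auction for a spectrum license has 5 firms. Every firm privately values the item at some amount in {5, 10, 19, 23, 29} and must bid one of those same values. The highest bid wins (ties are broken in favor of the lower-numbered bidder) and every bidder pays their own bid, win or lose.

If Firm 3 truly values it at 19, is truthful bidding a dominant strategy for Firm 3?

No

Consider the case where Firm 1 bids 5, Firm 2 bids 5, Firm 4 bids 5 and Firm 5 bids 5.
Truthful bid 19: wins, pays 19, utility 19 - 19 = 0.
Bid 10 instead: wins, pays 10, utility 19 - 10 = 9.
Since 9 > 0, bidding 10 is strictly better here, so truthful bidding is not dominant.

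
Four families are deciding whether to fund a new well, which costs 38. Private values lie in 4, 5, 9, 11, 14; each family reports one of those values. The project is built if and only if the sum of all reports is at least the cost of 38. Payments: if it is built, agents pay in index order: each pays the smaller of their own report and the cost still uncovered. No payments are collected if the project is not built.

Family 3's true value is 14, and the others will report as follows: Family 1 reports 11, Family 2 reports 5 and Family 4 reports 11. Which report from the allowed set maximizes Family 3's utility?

11

Report 4: project not built, utility 0.
Report 5: project not built, utility 0.
Report 9: project not built, utility 0.
Report 11: project built, pays 11, utility 14 - 11 = 3.
Report 14: project built, pays 14, utility 14 - 14 = 0.
The best choice is 11 with utility 3.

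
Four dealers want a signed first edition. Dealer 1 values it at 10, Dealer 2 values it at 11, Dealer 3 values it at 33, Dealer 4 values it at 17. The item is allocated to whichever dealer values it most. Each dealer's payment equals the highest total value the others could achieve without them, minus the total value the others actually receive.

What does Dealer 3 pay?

Dealer 3 has the highest value and receives the item.
Without Dealer 3, the item would go to the next-highest value, 17, so the others could achieve 17.
With Dealer 3 present and winning, the others receive nothing, so their total is 0.
Payment = 17 - 0 = 17.

17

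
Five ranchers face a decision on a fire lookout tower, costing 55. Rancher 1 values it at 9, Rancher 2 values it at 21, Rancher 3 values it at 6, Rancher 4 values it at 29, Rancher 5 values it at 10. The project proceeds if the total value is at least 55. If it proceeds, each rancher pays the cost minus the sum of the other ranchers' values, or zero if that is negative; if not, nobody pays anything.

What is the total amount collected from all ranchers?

10

Total value 75 ≥ cost 55, so it is built.
Rancher 1: others sum to 66; max(0, 55 - 66) = 0.
Rancher 2: others sum to 54; max(0, 55 - 54) = 1.
Rancher 3: others sum to 69; max(0, 55 - 69) = 0.
Rancher 4: others sum to 46; max(0, 55 - 46) = 9.
Rancher 5: others sum to 65; max(0, 55 - 65) = 0.
Total collected = 0 + 1 + 0 + 9 + 0 = 10.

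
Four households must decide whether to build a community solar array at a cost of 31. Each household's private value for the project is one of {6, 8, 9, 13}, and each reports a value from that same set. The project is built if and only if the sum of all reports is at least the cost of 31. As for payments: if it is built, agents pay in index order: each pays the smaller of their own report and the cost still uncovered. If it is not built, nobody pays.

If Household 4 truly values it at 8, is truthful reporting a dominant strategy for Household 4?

Check each profile of the others' reports and compare truth against every alternative report.
Others report (6, 13, 13): truth gives 8, best alternative gives 8.
Others report (8, 13, 13): truth gives 8, best alternative gives 8.
Others report (9, 9, 13): truth gives 8, best alternative gives 8.
Others report (9, 13, 9): truth gives 8, best alternative gives 8.
Others report (9, 13, 13): truth gives 8, best alternative gives 8.
Others report (13, 6, 13): truth gives 8, best alternative gives 8.
(Remaining 58 profiles checked similarly; truth is weakly best in each.)
In every case the truthful report is at least as good as any alternative, so it is a dominant strategy.

Yes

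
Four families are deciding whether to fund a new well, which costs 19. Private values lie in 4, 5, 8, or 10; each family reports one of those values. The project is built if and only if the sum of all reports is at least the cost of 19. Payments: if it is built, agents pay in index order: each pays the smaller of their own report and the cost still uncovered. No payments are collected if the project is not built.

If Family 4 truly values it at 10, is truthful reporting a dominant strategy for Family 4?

Check each profile of the others' reports and compare truth against every alternative report.
Others report (4, 5, 10): truth gives 10, best alternative gives 10.
Others report (4, 8, 8): truth gives 10, best alternative gives 10.
Others report (4, 8, 10): truth gives 10, best alternative gives 10.
Others report (4, 10, 5): truth gives 10, best alternative gives 10.
Others report (4, 10, 8): truth gives 10, best alternative gives 10.
Others report (4, 10, 10): truth gives 10, best alternative gives 10.
(Remaining 58 profiles checked similarly; truth is weakly best in each.)
In every case the truthful report is at least as good as any alternative, so it is a dominant strategy.

Yes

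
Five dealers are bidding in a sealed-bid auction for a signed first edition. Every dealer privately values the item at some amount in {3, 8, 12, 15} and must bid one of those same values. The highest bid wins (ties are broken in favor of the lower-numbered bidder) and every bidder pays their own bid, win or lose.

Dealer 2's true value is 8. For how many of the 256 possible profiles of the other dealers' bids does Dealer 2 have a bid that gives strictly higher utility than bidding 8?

248

Others bid (3, 3, 3, 12): truth gives -8; bid 3 gives -3 > -8. Violating.
Others bid (3, 3, 3, 15): truth gives -8; bid 3 gives -3 > -8. Violating.
Others bid (3, 3, 8, 12): truth gives -8; bid 3 gives -3 > -8. Violating.
Others bid (3, 3, 8, 15): truth gives -8; bid 3 gives -3 > -8. Violating.
Others bid (3, 3, 3, 3): truth gives 0; no alternative beats it.
Others bid (3, 3, 3, 8): truth gives 0; no alternative beats it.
(Checking all 256 profiles: 248 have a profitable deviation, 8 do not.)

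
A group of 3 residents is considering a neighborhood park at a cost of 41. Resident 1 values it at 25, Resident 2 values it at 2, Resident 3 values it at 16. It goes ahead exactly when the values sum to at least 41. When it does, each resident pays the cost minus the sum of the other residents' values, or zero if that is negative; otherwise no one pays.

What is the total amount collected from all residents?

Total value 43 ≥ cost 41, so it is built.
Resident 1: others sum to 18; max(0, 41 - 18) = 23.
Resident 2: others sum to 41; max(0, 41 - 41) = 0.
Resident 3: others sum to 27; max(0, 41 - 27) = 14.
Total collected = 23 + 0 + 14 = 37.

37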